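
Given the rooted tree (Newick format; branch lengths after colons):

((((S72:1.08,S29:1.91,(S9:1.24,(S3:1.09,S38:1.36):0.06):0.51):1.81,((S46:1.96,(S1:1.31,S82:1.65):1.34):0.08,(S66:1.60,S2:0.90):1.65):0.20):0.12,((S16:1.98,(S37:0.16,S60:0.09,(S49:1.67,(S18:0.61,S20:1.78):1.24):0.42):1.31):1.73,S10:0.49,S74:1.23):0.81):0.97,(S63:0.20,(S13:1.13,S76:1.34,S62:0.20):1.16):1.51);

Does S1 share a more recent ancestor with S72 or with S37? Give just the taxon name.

The MRCA of S1 and S72 subtends ((S72,S29,(S9,(S3,S38))),((S46,(S1,S82)),(S66,S2))) (10 taxa).
The MRCA of S1 and S37 subtends (((S72,S29,(S9,(S3,S38))),((S46,(S1,S82)),(S66,S2))),((S16,(S37,S60,(S49,(S18,S20)))),S10,S74)) (18 taxa).
The first is nested inside the second, so S1 shares a more recent common ancestor with S72.

S72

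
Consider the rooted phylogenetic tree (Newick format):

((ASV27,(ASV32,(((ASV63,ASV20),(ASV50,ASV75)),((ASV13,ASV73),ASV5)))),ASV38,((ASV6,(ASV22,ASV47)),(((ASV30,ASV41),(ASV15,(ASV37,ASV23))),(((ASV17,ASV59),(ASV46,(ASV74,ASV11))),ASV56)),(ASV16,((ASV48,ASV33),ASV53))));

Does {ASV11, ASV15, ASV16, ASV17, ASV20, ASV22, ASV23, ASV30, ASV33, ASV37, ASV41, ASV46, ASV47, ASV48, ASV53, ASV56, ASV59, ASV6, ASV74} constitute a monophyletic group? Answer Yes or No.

The MRCA of the listed taxa is the root, so the smallest clade containing them is the whole tree.
That clade also contains ASV13, ASV27, ASV32, ASV38, ASV5, ASV50, ASV63, ASV73, ASV75, which are not in the proposed group, so the group is not monophyletic.

No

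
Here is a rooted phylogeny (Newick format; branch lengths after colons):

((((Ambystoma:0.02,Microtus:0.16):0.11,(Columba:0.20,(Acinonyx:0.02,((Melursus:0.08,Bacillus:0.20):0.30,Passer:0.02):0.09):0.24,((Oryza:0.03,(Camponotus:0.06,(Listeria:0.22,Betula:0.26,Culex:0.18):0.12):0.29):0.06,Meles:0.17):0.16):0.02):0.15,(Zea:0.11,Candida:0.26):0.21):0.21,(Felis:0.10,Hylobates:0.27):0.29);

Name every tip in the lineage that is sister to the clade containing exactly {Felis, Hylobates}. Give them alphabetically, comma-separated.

The clade containing exactly {Felis, Hylobates} attaches directly to the root of the tree.
The other lineage descending from that same node — the sister group — is (((Ambystoma,Microtus),(Columba,(Acinonyx,((Melursus,Bacillus),Passer)),((Oryza,(Camponotus,(Listeria,Betula,Culex))),Meles))),(Zea,Candida)); its 15 tips in alphabetical order are the answer.

Acinonyx, Ambystoma, Bacillus, Betula, Camponotus, Candida, Columba, Culex, Listeria, Meles, Melursus, Microtus, Oryza, Passer, Zea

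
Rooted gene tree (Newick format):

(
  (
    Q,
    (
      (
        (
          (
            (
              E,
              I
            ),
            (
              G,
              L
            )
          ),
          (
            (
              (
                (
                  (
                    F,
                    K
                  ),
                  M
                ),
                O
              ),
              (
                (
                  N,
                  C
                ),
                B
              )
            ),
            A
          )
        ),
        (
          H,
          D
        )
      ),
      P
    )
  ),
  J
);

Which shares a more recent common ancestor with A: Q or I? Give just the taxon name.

I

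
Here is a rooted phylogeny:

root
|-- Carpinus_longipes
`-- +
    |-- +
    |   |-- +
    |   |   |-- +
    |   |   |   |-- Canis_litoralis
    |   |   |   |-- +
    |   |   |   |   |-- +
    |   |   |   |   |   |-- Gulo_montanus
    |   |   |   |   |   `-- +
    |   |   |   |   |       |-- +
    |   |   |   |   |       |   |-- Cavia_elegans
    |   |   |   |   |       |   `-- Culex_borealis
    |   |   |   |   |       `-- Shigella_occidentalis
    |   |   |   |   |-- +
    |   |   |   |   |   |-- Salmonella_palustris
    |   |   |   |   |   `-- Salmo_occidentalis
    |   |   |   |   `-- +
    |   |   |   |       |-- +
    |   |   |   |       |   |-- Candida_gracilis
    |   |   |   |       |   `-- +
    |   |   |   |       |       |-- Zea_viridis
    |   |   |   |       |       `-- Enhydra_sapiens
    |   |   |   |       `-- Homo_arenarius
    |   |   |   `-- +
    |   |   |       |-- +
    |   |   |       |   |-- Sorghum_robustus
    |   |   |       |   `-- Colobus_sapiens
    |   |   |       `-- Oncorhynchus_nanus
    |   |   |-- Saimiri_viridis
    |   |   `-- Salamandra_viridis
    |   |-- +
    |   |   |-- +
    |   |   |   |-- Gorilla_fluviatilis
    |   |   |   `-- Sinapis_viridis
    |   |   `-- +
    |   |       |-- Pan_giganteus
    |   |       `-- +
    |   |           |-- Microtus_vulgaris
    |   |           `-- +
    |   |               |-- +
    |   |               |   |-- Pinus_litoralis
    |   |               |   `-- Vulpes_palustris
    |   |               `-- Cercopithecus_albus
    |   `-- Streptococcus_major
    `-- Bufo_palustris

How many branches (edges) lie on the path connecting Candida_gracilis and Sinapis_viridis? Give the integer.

The MRCA of Candida_gracilis and Sinapis_viridis is the node subtending (((Canis_litoralis,((Gulo_montanus,((Cavia_elegans,Culex_borealis),Shigella_occidentalis)),(Salmonella_palustris,Salmo_occidentalis),((Candida_gracilis,(Zea_viridis,Enhydra_sapiens)),Homo_arenarius)),((Sorghum_robustus,Colobus_sapiens),Oncorhynchus_nanus)),Saimiri_viridis,Salamandra_viridis),((Gorilla_fluviatilis,Sinapis_viridis),(Pan_giganteus,(Microtus_vulgaris,((Pinus_litoralis,Vulpes_palustris),Cercopithecus_albus)))),Streptococcus_major).
From Candida_gracilis up to that node: 6 branches. From Sinapis_viridis up to the same node: 3 branches. Total: 6 + 3 = 9.

9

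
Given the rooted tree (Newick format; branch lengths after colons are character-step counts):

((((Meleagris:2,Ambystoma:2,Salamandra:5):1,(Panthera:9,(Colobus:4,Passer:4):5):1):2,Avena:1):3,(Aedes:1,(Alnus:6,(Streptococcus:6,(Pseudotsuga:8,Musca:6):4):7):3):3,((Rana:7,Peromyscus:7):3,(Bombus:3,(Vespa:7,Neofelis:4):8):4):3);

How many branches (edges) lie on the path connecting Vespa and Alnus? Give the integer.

The MRCA of Vespa and Alnus is the root of the tree.
From Vespa up to that node: 4 branches. From Alnus up to the same node: 3 branches. Total: 4 + 3 = 7.

7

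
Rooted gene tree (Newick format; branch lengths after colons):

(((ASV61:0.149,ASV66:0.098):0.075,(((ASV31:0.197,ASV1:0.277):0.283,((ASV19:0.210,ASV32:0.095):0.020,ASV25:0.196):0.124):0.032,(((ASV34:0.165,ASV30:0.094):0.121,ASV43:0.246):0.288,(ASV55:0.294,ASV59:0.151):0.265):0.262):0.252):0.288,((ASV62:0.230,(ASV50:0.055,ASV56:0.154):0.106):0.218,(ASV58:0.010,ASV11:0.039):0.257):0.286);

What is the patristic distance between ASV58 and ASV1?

The path runs ASV58 → … → MRCA → … → ASV1; the MRCA is the root of the tree.
Branch lengths along that path: 0.010 + 0.257 + 0.286 + 0.288 + 0.252 + 0.032 + 0.283 + 0.277 = 1.685.

1.685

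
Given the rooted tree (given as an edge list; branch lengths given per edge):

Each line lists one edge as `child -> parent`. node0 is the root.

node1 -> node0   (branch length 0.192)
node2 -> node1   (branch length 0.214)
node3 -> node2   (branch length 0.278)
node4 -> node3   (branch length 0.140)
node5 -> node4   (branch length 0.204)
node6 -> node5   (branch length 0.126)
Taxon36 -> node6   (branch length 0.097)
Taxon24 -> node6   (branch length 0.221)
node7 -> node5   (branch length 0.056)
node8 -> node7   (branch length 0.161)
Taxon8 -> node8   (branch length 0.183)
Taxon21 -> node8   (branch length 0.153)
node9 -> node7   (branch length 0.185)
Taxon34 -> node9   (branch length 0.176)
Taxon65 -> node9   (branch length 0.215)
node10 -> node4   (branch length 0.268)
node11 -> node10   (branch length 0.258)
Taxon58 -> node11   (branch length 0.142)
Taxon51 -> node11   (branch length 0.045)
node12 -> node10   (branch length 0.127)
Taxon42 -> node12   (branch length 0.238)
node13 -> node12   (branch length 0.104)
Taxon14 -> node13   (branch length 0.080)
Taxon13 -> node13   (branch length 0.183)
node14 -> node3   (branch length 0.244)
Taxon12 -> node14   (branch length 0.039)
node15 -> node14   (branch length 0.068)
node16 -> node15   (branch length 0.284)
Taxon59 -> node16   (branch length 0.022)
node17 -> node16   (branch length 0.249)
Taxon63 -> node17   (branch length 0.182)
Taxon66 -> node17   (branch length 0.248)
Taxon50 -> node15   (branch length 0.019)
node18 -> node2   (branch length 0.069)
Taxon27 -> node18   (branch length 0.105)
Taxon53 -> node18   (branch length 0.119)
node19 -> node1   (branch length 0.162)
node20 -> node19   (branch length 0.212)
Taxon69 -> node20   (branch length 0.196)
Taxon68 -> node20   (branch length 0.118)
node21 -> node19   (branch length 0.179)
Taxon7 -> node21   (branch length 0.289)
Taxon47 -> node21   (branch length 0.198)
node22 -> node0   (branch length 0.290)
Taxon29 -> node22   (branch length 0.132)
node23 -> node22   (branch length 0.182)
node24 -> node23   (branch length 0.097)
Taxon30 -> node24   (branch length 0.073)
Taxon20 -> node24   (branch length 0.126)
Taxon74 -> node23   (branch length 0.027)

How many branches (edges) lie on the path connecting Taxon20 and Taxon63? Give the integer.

12

The MRCA of Taxon20 and Taxon63 is the root of the tree.
From Taxon20 up to that node: 4 branches. From Taxon63 up to the same node: 8 branches. Total: 4 + 8 = 12.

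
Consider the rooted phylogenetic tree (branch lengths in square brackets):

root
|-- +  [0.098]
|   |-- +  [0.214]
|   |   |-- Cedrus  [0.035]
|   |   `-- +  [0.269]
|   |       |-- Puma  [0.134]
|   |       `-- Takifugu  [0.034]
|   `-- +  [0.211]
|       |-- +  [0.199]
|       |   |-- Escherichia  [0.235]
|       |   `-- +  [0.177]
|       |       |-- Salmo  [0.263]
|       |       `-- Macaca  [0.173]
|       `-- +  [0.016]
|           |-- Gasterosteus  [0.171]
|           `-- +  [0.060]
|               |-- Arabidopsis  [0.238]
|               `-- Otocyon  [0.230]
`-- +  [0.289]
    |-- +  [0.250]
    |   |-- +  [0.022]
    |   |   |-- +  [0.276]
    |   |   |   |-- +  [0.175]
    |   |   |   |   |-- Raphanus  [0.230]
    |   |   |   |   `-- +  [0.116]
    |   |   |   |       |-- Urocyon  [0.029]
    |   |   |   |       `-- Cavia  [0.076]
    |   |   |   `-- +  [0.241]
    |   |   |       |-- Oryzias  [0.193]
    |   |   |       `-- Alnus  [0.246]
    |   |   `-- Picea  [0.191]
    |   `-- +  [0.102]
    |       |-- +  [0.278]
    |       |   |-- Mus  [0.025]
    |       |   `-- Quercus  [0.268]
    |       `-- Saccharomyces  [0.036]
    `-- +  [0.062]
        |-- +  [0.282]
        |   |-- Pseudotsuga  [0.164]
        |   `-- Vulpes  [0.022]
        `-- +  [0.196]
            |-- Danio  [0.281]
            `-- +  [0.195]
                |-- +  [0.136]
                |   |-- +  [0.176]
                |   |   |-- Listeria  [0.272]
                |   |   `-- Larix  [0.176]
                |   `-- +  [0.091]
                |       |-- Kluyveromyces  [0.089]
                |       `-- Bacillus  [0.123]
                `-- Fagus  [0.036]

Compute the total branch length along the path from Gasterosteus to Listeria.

The path runs Gasterosteus → … → MRCA → … → Listeria; the MRCA is the root of the tree.
Branch lengths along that path: 0.171 + 0.016 + 0.211 + 0.098 + 0.289 + 0.062 + 0.196 + 0.195 + 0.136 + 0.176 + 0.272 = 1.822.

1.822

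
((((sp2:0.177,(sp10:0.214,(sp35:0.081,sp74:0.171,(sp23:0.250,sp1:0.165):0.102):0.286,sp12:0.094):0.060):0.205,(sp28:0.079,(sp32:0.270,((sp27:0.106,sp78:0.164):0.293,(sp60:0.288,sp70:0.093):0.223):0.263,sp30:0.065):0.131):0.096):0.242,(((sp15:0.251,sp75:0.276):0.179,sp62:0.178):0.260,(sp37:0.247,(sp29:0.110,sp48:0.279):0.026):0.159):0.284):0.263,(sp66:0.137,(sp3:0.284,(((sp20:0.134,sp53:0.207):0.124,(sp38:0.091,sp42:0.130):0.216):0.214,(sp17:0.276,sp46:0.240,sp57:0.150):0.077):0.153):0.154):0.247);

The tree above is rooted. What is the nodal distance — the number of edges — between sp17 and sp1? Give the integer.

12

The MRCA of sp17 and sp1 is the root of the tree.
From sp17 up to that node: 5 branches. From sp1 up to the same node: 7 branches. Total: 5 + 7 = 12.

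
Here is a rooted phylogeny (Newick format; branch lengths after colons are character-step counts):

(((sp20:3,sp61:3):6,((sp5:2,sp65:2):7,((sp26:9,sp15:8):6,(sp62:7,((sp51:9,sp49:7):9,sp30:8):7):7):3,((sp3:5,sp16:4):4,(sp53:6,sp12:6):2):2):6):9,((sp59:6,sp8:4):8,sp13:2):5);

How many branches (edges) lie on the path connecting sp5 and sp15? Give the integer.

5

The MRCA of sp5 and sp15 is the node subtending ((sp5,sp65),((sp26,sp15),(sp62,((sp51,sp49),sp30))),((sp3,sp16),(sp53,sp12))).
From sp5 up to that node: 2 branches. From sp15 up to the same node: 3 branches. Total: 2 + 3 = 5.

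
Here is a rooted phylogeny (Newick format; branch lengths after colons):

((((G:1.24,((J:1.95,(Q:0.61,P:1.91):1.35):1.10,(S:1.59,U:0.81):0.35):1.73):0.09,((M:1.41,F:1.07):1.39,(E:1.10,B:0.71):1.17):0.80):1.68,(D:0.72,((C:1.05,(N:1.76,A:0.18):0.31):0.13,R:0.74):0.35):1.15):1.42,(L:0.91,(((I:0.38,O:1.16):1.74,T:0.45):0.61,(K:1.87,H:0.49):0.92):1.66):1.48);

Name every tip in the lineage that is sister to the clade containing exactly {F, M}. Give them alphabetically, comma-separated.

The clade containing exactly {F, M} attaches to the tree at the node subtending ((M,F),(E,B)).
The other lineage descending from that same node — the sister group — is (E,B); its 2 tips in alphabetical order are the answer.

B, E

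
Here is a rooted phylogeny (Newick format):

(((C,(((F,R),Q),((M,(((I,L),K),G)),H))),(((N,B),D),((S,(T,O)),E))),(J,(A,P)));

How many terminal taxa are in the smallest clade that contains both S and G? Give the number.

17

The MRCA of S and G is the node subtending ((C,(((F,R),Q),((M,(((I,L),K),G)),H))),(((N,B),D),((S,(T,O)),E))).
That clade contains 17 terminal taxa: B, C, D, E, F, G, H, I, K, L, M, N, O, Q, R, S, T.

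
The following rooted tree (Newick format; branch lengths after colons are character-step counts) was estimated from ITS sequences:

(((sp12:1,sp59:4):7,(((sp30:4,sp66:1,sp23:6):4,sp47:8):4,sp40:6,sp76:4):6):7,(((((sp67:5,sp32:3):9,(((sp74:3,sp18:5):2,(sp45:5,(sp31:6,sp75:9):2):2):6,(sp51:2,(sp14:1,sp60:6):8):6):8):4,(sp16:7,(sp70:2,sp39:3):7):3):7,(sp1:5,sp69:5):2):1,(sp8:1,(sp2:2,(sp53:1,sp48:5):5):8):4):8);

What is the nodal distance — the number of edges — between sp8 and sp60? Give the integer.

9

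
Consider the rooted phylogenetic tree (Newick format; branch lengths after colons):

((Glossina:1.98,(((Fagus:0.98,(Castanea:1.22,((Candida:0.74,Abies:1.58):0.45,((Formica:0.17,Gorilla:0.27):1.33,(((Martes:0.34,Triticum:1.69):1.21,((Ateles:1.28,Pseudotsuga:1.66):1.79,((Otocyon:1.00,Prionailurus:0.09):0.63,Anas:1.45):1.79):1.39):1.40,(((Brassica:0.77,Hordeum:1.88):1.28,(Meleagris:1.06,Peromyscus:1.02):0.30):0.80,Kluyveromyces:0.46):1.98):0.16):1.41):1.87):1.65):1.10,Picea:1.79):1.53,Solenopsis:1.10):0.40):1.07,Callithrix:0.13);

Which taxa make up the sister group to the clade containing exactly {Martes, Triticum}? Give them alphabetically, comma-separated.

Anas, Ateles, Otocyon, Prionailurus, Pseudotsuga

The clade containing exactly {Martes, Triticum} attaches to the tree at the node subtending ((Martes,Triticum),((Ateles,Pseudotsuga),((Otocyon,Prionailurus),Anas))).
The other lineage descending from that same node — the sister group — is ((Ateles,Pseudotsuga),((Otocyon,Prionailurus),Anas)); its 5 tips in alphabetical order are the answer.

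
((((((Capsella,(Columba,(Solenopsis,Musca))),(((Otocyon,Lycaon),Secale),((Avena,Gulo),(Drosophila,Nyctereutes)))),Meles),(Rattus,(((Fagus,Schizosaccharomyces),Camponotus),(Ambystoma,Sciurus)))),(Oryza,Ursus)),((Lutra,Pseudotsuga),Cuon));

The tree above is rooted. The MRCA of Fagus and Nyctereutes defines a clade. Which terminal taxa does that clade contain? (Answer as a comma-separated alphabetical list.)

Ambystoma, Avena, Camponotus, Capsella, Columba, Drosophila, Fagus, Gulo, Lycaon, Meles, Musca, Nyctereutes, Otocyon, Rattus, Schizosaccharomyces, Sciurus, Secale, Solenopsis

Tracing Fagus: it sits inside (Fagus,Schizosaccharomyces).
Tracing Nyctereutes: it sits inside (Drosophila,Nyctereutes).
The smallest clade enclosing both is ((((Capsella,(Columba,(Solenopsis,Musca))),(((Otocyon,Lycaon),Secale),((Avena,Gulo),(Drosophila,Nyctereutes)))),Meles),(Rattus,(((Fagus,Schizosaccharomyces),Camponotus),(Ambystoma,Sciurus)))); the answer is its 18 terminal taxa in alphabetical order.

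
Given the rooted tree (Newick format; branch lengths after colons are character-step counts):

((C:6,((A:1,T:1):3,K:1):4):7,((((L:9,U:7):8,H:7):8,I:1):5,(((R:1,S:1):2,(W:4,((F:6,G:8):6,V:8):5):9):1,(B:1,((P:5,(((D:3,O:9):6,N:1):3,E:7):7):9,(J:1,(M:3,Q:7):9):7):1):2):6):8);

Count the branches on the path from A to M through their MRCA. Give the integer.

The MRCA of A and M is the root of the tree.
From A up to that node: 4 branches. From M up to the same node: 7 branches. Total: 4 + 7 = 11.

11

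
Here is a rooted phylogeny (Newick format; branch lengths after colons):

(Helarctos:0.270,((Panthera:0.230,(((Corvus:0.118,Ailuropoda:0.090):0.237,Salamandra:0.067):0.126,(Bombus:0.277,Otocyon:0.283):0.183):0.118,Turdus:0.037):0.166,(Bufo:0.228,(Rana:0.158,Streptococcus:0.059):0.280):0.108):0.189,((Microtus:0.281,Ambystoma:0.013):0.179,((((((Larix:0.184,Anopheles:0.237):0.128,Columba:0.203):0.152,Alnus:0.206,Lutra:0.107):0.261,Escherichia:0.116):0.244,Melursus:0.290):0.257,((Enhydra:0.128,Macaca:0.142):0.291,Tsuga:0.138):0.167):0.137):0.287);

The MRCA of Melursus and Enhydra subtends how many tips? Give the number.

10

The MRCA of Melursus and Enhydra is the node subtending ((((((Larix,Anopheles),Columba),Alnus,Lutra),Escherichia),Melursus),((Enhydra,Macaca),Tsuga)).
That clade contains 10 terminal taxa: Alnus, Anopheles, Columba, Enhydra, Escherichia, Larix, Lutra, Macaca, Melursus, Tsuga.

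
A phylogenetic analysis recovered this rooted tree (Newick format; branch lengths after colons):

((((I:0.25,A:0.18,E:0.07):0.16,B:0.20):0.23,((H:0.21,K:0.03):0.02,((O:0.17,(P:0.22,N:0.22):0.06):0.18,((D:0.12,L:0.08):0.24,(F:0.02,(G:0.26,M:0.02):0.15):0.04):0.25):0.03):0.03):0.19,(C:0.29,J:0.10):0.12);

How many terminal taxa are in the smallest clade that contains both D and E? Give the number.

The MRCA of D and E is the node subtending (((I,A,E),B),((H,K),((O,(P,N)),((D,L),(F,(G,M)))))).
That clade contains 14 terminal taxa: A, B, D, E, F, G, H, I, K, L, M, N, O, P.

14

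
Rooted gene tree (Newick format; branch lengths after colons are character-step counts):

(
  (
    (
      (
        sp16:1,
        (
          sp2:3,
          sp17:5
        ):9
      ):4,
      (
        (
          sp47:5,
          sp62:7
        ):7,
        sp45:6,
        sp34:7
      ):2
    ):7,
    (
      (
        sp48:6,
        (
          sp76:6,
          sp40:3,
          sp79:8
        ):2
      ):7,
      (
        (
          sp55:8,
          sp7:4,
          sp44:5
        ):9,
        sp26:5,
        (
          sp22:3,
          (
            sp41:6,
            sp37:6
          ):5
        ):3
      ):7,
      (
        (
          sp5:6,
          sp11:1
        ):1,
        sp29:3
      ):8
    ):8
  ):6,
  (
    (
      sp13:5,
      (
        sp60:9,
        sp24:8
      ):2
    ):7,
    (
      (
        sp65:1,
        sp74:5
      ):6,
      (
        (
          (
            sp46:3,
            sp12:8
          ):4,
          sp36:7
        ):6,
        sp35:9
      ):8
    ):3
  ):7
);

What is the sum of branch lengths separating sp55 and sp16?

44

The path runs sp55 → … → MRCA → … → sp16; the MRCA is the node subtending (((sp16,(sp2,sp17)),((sp47,sp62),sp45,sp34)),((sp48,(sp76,sp40,sp79)),((sp55,sp7,sp44),sp26,(sp22,(sp41,sp37))),((sp5,sp11),sp29))).
Branch lengths along that path: 8 + 9 + 7 + 8 + 7 + 4 + 1 = 44.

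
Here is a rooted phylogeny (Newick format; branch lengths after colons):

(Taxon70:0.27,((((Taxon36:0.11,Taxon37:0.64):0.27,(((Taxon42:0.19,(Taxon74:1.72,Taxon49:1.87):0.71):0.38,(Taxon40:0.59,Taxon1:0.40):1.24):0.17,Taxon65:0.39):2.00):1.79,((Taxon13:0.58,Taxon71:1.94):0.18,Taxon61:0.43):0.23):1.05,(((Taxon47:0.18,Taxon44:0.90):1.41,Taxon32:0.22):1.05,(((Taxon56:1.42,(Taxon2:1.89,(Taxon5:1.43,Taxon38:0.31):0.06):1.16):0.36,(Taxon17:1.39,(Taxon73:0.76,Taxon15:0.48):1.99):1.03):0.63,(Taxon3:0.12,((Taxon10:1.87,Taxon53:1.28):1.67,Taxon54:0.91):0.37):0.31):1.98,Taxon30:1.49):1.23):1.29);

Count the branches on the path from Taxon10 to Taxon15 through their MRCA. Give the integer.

The MRCA of Taxon10 and Taxon15 is the node subtending (((Taxon56,(Taxon2,(Taxon5,Taxon38))),(Taxon17,(Taxon73,Taxon15))),(Taxon3,((Taxon10,Taxon53),Taxon54))).
From Taxon10 up to that node: 4 branches. From Taxon15 up to the same node: 4 branches. Total: 4 + 4 = 8.

8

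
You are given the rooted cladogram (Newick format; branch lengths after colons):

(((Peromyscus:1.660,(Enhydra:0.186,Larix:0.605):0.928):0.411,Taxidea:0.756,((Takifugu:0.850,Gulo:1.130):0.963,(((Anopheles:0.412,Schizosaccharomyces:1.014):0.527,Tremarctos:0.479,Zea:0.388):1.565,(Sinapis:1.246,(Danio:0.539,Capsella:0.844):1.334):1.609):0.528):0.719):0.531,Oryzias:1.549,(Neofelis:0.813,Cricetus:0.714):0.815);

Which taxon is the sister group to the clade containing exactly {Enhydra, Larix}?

Peromyscus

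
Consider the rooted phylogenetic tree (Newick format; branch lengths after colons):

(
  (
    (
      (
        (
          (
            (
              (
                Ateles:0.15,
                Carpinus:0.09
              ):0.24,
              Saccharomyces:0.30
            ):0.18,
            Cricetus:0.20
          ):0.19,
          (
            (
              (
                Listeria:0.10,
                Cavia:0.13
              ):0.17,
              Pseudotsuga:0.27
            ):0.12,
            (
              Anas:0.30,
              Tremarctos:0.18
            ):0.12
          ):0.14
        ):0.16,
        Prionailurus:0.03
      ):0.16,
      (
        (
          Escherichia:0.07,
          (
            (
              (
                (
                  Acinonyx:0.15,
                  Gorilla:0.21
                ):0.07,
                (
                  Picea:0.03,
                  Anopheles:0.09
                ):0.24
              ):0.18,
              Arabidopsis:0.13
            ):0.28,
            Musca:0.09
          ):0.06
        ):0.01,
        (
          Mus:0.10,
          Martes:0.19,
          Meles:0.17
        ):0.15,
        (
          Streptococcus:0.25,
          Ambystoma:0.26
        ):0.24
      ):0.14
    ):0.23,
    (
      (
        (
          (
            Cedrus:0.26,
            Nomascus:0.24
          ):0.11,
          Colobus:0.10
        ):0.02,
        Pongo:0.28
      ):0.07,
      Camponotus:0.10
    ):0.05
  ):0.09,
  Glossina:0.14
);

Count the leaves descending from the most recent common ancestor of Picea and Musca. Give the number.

6

The MRCA of Picea and Musca is the node subtending ((((Acinonyx,Gorilla),(Picea,Anopheles)),Arabidopsis),Musca).
That clade contains 6 terminal taxa: Acinonyx, Anopheles, Arabidopsis, Gorilla, Musca, Picea.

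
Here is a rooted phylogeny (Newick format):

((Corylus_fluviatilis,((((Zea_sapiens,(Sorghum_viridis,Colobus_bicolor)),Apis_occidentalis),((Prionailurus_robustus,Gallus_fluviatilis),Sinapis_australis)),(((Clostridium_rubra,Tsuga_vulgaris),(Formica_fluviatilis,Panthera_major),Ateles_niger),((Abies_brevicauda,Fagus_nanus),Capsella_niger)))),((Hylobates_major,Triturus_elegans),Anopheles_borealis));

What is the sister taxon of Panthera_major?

Panthera_major attaches to the tree at the node subtending (Formica_fluviatilis,Panthera_major).
The other lineage descending from that same node — the sister group — is the single tip Formica_fluviatilis.

Formica_fluviatilis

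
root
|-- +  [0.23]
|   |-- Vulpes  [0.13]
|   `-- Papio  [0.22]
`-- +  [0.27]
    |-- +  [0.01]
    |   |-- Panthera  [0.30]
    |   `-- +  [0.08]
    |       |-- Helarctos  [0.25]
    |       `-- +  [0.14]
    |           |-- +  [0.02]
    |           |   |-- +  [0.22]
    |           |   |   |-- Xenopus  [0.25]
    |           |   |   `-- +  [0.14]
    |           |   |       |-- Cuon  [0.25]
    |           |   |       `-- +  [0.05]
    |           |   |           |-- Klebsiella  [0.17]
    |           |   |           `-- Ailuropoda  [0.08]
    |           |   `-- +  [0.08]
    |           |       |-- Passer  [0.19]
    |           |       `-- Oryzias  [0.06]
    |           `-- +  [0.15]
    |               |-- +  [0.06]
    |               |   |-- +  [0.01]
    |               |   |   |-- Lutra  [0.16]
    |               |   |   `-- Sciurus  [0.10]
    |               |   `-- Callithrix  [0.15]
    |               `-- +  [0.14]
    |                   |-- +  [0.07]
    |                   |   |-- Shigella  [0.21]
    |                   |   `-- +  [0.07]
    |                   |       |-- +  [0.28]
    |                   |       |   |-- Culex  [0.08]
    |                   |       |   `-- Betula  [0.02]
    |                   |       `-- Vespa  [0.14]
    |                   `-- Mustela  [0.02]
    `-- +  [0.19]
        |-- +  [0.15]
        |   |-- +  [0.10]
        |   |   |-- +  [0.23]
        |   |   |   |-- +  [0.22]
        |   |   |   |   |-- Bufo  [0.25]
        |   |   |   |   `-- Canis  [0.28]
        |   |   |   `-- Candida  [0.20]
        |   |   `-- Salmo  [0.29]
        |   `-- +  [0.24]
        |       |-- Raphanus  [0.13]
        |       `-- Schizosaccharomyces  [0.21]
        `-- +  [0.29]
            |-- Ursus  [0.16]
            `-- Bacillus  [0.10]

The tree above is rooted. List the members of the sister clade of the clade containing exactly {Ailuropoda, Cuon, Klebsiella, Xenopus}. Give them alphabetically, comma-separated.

Oryzias, Passer

The clade containing exactly {Ailuropoda, Cuon, Klebsiella, Xenopus} attaches to the tree at the node subtending ((Xenopus,(Cuon,(Klebsiella,Ailuropoda))),(Passer,Oryzias)).
The other lineage descending from that same node — the sister group — is (Passer,Oryzias); its 2 tips in alphabetical order are the answer.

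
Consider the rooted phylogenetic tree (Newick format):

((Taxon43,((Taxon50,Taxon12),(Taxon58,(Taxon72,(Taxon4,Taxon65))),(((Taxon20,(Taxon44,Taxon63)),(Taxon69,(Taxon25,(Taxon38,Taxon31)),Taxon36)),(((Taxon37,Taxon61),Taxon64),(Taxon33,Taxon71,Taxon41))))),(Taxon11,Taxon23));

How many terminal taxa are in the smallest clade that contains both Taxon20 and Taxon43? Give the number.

21

The MRCA of Taxon20 and Taxon43 is the node subtending (Taxon43,((Taxon50,Taxon12),(Taxon58,(Taxon72,(Taxon4,Taxon65))),(((Taxon20,(Taxon44,Taxon63)),(Taxon69,(Taxon25,(Taxon38,Taxon31)),Taxon36)),(((Taxon37,Taxon61),Taxon64),(Taxon33,Taxon71,Taxon41))))).
That clade contains 21 terminal taxa: Taxon12, Taxon20, Taxon25, Taxon31, Taxon33, Taxon36, Taxon37, Taxon38, Taxon4, Taxon41, Taxon43, Taxon44, Taxon50, Taxon58, Taxon61, Taxon63, Taxon64, Taxon65, Taxon69, Taxon71, Taxon72.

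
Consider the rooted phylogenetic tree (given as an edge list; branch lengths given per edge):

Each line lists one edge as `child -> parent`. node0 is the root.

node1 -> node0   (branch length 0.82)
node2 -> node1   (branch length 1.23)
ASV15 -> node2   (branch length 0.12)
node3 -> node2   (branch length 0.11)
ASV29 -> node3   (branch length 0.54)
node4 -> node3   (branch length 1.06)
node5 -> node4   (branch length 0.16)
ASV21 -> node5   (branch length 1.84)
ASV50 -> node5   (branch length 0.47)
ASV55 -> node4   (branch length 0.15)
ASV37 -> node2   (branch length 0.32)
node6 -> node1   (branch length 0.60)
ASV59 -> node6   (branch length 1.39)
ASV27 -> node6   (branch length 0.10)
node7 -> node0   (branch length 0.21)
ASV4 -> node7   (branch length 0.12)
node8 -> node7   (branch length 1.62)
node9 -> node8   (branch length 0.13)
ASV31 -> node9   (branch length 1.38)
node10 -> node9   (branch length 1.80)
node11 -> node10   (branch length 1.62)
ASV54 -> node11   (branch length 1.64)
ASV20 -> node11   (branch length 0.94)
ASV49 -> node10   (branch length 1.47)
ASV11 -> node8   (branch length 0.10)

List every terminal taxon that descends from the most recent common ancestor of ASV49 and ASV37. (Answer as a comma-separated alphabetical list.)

ASV11, ASV15, ASV20, ASV21, ASV27, ASV29, ASV31, ASV37, ASV4, ASV49, ASV50, ASV54, ASV55, ASV59

Tracing ASV49: it sits inside ((ASV54,ASV20),ASV49).
Tracing ASV37: it sits inside (ASV15,(ASV29,((ASV21,ASV50),ASV55)),ASV37).
The smallest clade enclosing both is the whole tree (their MRCA is the root), so the answer is all 14 tips in alphabetical order.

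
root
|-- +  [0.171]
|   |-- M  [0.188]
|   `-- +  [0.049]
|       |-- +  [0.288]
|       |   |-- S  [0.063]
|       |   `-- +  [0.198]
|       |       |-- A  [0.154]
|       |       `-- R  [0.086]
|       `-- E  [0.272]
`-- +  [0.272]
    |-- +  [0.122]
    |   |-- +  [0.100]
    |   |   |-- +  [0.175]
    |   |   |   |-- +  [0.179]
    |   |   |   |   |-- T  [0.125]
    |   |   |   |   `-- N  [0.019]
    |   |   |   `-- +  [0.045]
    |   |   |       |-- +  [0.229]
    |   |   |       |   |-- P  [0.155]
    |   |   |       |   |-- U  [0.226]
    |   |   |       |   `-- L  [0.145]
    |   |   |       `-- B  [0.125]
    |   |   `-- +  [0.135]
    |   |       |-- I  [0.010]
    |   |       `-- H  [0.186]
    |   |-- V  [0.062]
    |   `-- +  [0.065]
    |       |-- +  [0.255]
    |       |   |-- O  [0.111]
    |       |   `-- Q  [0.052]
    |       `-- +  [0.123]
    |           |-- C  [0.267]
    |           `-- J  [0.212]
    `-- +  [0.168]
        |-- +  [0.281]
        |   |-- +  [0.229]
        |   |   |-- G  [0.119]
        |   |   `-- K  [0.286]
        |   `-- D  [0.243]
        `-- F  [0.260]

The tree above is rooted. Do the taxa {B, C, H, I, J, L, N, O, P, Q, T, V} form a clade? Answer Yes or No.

No

The MRCA of the listed taxa subtends ((((T,N),((P,U,L),B)),(I,H)),V,((O,Q),(C,J))).
That clade also contains U, which is not in the proposed group, so the group is not monophyletic.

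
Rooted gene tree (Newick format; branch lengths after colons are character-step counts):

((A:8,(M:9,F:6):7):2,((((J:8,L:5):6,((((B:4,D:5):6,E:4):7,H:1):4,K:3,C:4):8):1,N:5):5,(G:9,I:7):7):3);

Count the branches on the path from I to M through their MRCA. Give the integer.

The MRCA of I and M is the root of the tree.
From I up to that node: 3 branches. From M up to the same node: 3 branches. Total: 3 + 3 = 6.

6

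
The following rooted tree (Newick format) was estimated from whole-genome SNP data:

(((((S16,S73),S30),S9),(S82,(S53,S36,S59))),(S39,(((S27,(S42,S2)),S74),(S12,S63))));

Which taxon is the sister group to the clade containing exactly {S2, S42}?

The clade containing exactly {S2, S42} attaches to the tree at the node subtending (S27,(S42,S2)).
The other lineage descending from that same node — the sister group — is the single tip S27.

S27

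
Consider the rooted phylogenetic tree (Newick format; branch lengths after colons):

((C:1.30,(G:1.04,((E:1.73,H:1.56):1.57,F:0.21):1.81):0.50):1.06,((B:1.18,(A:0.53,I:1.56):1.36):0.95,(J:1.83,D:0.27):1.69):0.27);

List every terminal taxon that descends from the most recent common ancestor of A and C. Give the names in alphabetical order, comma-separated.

A, B, C, D, E, F, G, H, I, J

Tracing A: it sits inside (A,I).
Tracing C: it sits inside (C,(G,((E,H),F))).
The smallest clade enclosing both is the whole tree (their MRCA is the root), so the answer is all 10 tips in alphabetical order.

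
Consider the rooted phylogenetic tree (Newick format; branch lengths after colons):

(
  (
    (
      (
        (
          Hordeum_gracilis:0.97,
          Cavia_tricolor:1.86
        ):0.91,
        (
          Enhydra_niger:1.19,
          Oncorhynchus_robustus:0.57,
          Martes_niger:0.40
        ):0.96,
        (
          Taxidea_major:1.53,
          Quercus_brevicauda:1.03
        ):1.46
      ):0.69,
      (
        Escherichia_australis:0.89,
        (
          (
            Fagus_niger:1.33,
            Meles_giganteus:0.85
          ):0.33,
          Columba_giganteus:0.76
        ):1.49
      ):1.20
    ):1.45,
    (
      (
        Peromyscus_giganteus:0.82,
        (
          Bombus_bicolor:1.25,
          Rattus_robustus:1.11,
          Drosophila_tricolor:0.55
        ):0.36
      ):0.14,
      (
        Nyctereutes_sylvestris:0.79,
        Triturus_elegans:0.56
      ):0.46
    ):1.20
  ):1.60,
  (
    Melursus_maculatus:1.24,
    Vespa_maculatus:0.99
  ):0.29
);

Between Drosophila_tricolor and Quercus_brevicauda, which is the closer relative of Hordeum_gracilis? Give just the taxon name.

The MRCA of Hordeum_gracilis and Quercus_brevicauda subtends ((Hordeum_gracilis,Cavia_tricolor),(Enhydra_niger,Oncorhynchus_robustus,Martes_niger),(Taxidea_major,Quercus_brevicauda)) (7 taxa).
The MRCA of Hordeum_gracilis and Drosophila_tricolor subtends ((((Hordeum_gracilis,Cavia_tricolor),(Enhydra_niger,Oncorhynchus_robustus,Martes_niger),(Taxidea_major,Quercus_brevicauda)),(Escherichia_australis,((Fagus_niger,Meles_giganteus),Columba_giganteus))),((Peromyscus_giganteus,(Bombus_bicolor,Rattus_robustus,Drosophila_tricolor)),(Nyctereutes_sylvestris,Triturus_elegans))) (17 taxa).
The first is nested inside the second, so Hordeum_gracilis shares a more recent common ancestor with Quercus_brevicauda.

Quercus_brevicauda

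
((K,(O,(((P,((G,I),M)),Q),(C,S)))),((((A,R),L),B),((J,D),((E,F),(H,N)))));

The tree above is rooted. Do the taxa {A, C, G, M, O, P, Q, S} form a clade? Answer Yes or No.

No

The MRCA of the listed taxa is the root, so the smallest clade containing them is the whole tree.
That clade also contains B, D, E, F, H, I, J, K, L, N, R, which are not in the proposed group, so the group is not monophyletic.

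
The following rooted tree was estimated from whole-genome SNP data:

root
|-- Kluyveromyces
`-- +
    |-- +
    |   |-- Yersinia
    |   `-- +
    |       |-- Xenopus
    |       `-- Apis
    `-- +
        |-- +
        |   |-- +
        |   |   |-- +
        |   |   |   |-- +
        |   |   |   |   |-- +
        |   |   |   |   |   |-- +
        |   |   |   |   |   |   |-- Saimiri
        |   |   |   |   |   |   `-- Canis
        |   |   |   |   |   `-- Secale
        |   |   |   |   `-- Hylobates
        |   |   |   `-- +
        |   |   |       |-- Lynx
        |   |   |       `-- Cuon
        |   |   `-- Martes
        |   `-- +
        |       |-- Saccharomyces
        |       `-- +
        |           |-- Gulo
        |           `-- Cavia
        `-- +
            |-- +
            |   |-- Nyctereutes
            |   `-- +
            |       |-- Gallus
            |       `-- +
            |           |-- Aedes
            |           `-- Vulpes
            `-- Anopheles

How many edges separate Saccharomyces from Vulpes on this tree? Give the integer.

8

The MRCA of Saccharomyces and Vulpes is the node subtending (((((((Saimiri,Canis),Secale),Hylobates),(Lynx,Cuon)),Martes),(Saccharomyces,(Gulo,Cavia))),((Nyctereutes,(Gallus,(Aedes,Vulpes))),Anopheles)).
From Saccharomyces up to that node: 3 branches. From Vulpes up to the same node: 5 branches. Total: 3 + 5 = 8.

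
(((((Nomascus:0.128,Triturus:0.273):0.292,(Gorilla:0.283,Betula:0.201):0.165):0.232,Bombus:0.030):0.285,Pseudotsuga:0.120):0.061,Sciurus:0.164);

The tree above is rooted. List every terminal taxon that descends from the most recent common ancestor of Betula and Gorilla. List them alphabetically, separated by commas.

Betula, Gorilla

Tracing Betula: it sits inside (Gorilla,Betula).
Tracing Gorilla: it sits inside (Gorilla,Betula).
The smallest clade enclosing both is (Gorilla,Betula); the answer is its 2 terminal taxa in alphabetical order.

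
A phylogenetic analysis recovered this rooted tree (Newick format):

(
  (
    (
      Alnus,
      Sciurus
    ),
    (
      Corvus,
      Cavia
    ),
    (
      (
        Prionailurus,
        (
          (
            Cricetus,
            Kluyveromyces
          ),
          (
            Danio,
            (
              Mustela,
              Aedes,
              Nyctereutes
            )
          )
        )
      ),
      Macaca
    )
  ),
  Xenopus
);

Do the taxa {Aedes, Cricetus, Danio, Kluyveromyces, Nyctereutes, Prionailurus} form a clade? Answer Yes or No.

The MRCA of the listed taxa subtends (Prionailurus,((Cricetus,Kluyveromyces),(Danio,(Mustela,Aedes,Nyctereutes)))).
That clade also contains Mustela, which is not in the proposed group, so the group is not monophyletic.

No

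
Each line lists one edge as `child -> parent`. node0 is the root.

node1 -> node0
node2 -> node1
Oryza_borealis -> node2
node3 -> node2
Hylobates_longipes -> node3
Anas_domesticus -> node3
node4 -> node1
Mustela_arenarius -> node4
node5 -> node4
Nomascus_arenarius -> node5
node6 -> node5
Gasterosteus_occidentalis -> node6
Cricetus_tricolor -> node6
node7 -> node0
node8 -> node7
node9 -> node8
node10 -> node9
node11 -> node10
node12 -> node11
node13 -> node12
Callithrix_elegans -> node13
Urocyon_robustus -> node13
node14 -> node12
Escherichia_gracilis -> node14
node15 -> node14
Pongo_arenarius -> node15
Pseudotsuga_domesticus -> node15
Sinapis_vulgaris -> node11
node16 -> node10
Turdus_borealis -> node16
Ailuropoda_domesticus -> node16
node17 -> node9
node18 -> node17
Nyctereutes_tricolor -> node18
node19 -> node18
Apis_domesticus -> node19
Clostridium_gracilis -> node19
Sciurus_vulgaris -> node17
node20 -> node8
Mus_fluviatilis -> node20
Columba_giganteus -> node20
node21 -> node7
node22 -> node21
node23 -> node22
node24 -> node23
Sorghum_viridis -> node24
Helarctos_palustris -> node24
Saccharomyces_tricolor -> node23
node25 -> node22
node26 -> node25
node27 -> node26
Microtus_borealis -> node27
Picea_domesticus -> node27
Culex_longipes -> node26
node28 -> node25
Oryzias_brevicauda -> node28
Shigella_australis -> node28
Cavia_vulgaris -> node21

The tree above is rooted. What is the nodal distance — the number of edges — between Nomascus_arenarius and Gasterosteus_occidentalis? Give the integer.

The MRCA of Nomascus_arenarius and Gasterosteus_occidentalis is the node subtending (Nomascus_arenarius,(Gasterosteus_occidentalis,Cricetus_tricolor)).
From Nomascus_arenarius up to that node: 1 branch. From Gasterosteus_occidentalis up to the same node: 2 branches. Total: 1 + 2 = 3.

3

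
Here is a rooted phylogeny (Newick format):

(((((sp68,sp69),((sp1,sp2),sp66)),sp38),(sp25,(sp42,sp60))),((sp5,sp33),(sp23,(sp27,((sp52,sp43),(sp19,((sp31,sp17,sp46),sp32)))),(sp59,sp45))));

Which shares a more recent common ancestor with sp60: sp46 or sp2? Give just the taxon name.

The MRCA of sp60 and sp2 subtends ((((sp68,sp69),((sp1,sp2),sp66)),sp38),(sp25,(sp42,sp60))) (9 taxa).
The MRCA of sp60 and sp46 is the root, subtending the entire tree (22 taxa).
The first is nested inside the second, so sp60 shares a more recent common ancestor with sp2.

sp2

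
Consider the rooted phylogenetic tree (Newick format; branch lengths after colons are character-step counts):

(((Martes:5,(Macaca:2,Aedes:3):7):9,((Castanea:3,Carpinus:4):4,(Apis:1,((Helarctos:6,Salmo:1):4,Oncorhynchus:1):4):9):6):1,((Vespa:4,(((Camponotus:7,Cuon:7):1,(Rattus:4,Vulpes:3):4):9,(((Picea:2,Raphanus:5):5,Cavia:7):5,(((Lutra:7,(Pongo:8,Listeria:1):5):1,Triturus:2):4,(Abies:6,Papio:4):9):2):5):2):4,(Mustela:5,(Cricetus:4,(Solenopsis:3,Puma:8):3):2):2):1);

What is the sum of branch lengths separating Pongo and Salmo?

57

The path runs Pongo → … → MRCA → … → Salmo; the MRCA is the root of the tree.
Branch lengths along that path: 8 + 5 + 1 + 4 + 2 + 5 + 2 + 4 + 1 + 1 + 6 + 9 + 4 + 4 + 1 = 57.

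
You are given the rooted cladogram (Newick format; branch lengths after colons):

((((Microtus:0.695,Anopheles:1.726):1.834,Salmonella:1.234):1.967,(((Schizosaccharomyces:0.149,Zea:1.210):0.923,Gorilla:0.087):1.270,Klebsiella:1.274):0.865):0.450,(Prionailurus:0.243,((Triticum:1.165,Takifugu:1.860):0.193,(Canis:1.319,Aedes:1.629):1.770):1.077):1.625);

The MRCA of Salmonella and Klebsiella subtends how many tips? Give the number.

The MRCA of Salmonella and Klebsiella is the node subtending (((Microtus,Anopheles),Salmonella),(((Schizosaccharomyces,Zea),Gorilla),Klebsiella)).
That clade contains 7 terminal taxa: Anopheles, Gorilla, Klebsiella, Microtus, Salmonella, Schizosaccharomyces, Zea.

7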